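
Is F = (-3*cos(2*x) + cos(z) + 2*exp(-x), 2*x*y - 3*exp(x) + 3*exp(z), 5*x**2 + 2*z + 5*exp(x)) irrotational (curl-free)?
No, ∇×F = (-3*exp(z), -10*x - 5*exp(x) - sin(z), 2*y - 3*exp(x))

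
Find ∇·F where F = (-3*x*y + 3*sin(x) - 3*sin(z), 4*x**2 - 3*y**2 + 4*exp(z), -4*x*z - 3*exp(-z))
-4*x - 9*y + 3*cos(x) + 3*exp(-z)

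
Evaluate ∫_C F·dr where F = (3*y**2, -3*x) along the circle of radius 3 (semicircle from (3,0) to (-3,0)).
-108 - 27*pi/2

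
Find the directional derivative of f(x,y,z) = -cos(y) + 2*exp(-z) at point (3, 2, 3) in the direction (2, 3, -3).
3*sqrt(22)*(2 + exp(3)*sin(2))*exp(-3)/22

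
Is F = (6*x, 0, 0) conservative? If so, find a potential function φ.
Yes, F is conservative. φ = 3*x**2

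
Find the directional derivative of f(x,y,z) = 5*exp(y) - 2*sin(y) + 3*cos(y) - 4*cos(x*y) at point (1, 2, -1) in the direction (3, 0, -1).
12*sqrt(10)*sin(2)/5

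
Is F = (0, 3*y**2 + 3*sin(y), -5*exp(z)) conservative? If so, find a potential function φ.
Yes, F is conservative. φ = y**3 - 5*exp(z) - 3*cos(y)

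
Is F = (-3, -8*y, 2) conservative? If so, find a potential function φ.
Yes, F is conservative. φ = -3*x - 4*y**2 + 2*z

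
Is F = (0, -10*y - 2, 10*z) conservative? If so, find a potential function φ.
Yes, F is conservative. φ = -5*y**2 - 2*y + 5*z**2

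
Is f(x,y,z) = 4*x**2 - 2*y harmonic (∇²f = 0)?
No, ∇²f = 8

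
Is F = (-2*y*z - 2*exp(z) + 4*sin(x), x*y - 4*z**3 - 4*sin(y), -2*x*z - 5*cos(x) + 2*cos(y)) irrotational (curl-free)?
No, ∇×F = (12*z**2 - 2*sin(y), -2*y + 2*z - 2*exp(z) - 5*sin(x), y + 2*z)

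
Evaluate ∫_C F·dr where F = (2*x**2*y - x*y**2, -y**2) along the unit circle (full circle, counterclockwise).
-pi/2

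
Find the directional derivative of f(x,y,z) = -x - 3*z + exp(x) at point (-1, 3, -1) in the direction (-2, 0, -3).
sqrt(13)*(-2 + 11*E)*exp(-1)/13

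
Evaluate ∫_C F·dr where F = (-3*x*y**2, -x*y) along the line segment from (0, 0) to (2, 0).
0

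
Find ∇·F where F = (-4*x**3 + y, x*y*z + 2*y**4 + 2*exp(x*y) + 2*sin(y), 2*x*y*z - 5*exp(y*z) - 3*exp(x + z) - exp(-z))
-12*x**2 + 2*x*y + x*z + 2*x*exp(x*y) + 8*y**3 - 5*y*exp(y*z) - 3*exp(x + z) + 2*cos(y) + exp(-z)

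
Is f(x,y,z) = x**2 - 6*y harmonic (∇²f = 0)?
No, ∇²f = 2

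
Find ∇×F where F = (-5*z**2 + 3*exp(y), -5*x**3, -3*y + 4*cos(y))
(-4*sin(y) - 3, -10*z, -15*x**2 - 3*exp(y))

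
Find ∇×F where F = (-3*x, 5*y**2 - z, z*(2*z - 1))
(1, 0, 0)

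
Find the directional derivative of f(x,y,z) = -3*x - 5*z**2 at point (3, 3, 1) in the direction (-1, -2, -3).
33*sqrt(14)/14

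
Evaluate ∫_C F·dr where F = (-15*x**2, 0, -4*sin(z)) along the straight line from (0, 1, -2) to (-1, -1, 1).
-4*cos(2) + 4*cos(1) + 5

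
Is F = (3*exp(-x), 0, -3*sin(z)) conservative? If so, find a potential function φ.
Yes, F is conservative. φ = 3*cos(z) - 3*exp(-x)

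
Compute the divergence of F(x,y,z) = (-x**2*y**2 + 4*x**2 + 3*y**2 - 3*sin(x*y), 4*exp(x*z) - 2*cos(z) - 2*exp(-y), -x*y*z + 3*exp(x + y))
-2*x*y**2 - x*y + 8*x - 3*y*cos(x*y) + 2*exp(-y)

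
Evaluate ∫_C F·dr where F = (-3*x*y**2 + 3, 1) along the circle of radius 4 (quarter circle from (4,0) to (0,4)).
184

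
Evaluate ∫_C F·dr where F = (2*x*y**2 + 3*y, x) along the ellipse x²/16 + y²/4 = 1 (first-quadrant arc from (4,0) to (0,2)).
-32 - 4*pi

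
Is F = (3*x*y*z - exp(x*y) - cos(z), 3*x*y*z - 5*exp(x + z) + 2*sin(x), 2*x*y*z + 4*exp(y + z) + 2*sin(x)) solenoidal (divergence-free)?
No, ∇·F = 2*x*y + 3*x*z + 3*y*z - y*exp(x*y) + 4*exp(y + z)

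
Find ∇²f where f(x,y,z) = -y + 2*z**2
4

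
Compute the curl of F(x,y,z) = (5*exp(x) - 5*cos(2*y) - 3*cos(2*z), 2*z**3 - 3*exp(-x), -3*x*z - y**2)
(-2*y - 6*z**2, 3*z + 6*sin(2*z), -10*sin(2*y) + 3*exp(-x))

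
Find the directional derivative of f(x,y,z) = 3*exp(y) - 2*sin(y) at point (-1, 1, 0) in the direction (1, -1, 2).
sqrt(6)*(-E/2 + cos(1)/3)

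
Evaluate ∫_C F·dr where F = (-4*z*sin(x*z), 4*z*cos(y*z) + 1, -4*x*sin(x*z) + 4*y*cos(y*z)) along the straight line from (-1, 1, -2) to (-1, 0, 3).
4*cos(3) - 1 - 4*sqrt(2)*cos(pi/4 + 2)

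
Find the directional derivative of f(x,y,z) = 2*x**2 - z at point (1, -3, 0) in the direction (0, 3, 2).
-2*sqrt(13)/13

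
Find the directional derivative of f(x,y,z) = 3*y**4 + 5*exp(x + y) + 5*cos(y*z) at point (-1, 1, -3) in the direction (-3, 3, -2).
sqrt(22)*(36 - 55*sin(3))/22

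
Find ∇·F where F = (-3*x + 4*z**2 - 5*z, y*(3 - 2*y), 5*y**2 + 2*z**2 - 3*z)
-4*y + 4*z - 3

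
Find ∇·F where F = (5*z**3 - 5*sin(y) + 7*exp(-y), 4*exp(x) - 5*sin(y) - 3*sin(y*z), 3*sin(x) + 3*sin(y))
-3*z*cos(y*z) - 5*cos(y)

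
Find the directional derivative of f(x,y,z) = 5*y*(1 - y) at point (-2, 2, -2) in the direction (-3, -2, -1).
15*sqrt(14)/7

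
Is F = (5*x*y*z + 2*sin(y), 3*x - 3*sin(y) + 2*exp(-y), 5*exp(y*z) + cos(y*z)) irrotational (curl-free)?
No, ∇×F = (z*(5*exp(y*z) - sin(y*z)), 5*x*y, -5*x*z - 2*cos(y) + 3)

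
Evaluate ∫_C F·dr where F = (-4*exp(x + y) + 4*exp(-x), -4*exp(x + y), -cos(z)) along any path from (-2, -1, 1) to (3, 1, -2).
-4*exp(4) + sin(1) + sin(2) + 4*exp(2)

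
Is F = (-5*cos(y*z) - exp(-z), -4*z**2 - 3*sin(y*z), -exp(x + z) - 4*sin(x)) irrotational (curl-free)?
No, ∇×F = (3*y*cos(y*z) + 8*z, 5*y*sin(y*z) + exp(x + z) + 4*cos(x) + exp(-z), -5*z*sin(y*z))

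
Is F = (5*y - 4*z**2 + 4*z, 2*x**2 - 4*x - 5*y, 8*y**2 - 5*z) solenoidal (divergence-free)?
No, ∇·F = -10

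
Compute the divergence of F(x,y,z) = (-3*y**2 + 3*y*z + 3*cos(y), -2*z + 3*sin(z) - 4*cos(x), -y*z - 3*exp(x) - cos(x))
-y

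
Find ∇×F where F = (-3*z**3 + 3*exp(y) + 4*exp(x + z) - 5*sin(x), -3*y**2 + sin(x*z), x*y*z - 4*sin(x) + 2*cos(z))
(x*(z - cos(x*z)), -y*z - 9*z**2 + 4*exp(x + z) + 4*cos(x), z*cos(x*z) - 3*exp(y))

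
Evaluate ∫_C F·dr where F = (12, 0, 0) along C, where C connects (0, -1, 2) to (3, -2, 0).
36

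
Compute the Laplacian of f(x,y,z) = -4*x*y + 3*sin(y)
-3*sin(y)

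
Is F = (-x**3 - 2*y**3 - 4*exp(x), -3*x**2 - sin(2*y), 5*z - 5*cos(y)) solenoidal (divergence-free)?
No, ∇·F = -3*x**2 - 4*exp(x) - 2*cos(2*y) + 5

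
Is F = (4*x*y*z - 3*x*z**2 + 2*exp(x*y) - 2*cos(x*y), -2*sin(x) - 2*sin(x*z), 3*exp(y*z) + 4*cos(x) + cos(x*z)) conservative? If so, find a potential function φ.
No, ∇×F = (2*x*cos(x*z) + 3*z*exp(y*z), 4*x*y - 6*x*z + z*sin(x*z) + 4*sin(x), -4*x*z - 2*x*exp(x*y) - 2*x*sin(x*y) - 2*z*cos(x*z) - 2*cos(x)) ≠ 0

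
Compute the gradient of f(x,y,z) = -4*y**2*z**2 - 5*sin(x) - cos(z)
(-5*cos(x), -8*y*z**2, -8*y**2*z + sin(z))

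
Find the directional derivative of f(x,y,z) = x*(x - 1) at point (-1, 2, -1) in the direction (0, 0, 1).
0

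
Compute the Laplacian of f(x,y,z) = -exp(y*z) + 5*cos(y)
-y**2*exp(y*z) - z**2*exp(y*z) - 5*cos(y)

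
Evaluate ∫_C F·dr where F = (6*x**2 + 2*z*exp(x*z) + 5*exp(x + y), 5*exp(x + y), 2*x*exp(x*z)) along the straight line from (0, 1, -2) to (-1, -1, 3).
-5*E - 4 + 2*exp(-3) + 5*exp(-2)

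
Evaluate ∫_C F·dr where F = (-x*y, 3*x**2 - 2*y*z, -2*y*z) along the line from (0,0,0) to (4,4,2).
32/3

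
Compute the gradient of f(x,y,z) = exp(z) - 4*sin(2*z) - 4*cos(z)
(0, 0, exp(z) + 4*sin(z) - 8*cos(2*z))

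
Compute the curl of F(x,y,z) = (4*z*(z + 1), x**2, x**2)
(0, -2*x + 8*z + 4, 2*x)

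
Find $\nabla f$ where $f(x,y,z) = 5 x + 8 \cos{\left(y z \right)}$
(5, -8*z*sin(y*z), -8*y*sin(y*z))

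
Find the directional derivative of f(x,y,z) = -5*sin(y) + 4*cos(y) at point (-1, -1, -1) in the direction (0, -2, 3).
2*sqrt(13)*(-4*sin(1) + 5*cos(1))/13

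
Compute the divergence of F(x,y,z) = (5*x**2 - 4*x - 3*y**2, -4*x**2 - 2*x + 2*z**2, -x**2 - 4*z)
10*x - 8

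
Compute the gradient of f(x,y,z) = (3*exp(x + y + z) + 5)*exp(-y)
(3*exp(x + z), -5*exp(-y), 3*exp(x + z))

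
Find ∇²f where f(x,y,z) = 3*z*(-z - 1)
-6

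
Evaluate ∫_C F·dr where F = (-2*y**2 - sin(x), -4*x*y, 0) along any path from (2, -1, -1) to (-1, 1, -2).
-cos(2) + cos(1) + 6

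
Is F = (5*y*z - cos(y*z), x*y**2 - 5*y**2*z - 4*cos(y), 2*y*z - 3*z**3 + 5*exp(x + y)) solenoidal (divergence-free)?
No, ∇·F = 2*x*y - 10*y*z + 2*y - 9*z**2 + 4*sin(y)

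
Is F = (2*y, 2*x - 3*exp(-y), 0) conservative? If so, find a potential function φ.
Yes, F is conservative. φ = 2*x*y + 3*exp(-y)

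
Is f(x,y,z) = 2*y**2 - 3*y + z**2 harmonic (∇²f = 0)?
No, ∇²f = 6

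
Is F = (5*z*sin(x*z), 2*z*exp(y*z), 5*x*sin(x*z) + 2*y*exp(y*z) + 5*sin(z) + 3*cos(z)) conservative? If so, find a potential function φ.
Yes, F is conservative. φ = 2*exp(y*z) + 3*sin(z) - 5*cos(z) - 5*cos(x*z)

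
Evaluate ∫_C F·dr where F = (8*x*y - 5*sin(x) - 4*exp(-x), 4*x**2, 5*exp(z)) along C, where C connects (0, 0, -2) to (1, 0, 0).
-4 - 5*exp(-2) + 4*exp(-1) + 5*cos(1)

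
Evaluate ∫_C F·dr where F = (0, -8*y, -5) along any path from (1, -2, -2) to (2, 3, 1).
-35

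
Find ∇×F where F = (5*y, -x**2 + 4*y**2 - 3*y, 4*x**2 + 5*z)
(0, -8*x, -2*x - 5)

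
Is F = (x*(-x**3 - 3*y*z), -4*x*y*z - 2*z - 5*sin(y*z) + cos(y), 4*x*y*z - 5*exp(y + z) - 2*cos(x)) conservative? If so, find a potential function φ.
No, ∇×F = (4*x*y + 4*x*z + 5*y*cos(y*z) - 5*exp(y + z) + 2, -3*x*y - 4*y*z - 2*sin(x), z*(3*x - 4*y)) ≠ 0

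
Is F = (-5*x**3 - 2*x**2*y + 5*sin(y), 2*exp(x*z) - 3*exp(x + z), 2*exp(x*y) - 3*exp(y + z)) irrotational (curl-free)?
No, ∇×F = (2*x*exp(x*y) - 2*x*exp(x*z) + 3*exp(x + z) - 3*exp(y + z), -2*y*exp(x*y), 2*x**2 + 2*z*exp(x*z) - 3*exp(x + z) - 5*cos(y))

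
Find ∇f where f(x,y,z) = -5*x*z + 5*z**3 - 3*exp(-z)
(-5*z, 0, -5*x + 15*z**2 + 3*exp(-z))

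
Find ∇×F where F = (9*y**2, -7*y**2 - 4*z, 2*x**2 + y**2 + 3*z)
(2*y + 4, -4*x, -18*y)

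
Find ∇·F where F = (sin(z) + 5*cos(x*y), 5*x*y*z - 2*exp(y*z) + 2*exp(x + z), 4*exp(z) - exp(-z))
5*x*z - 5*y*sin(x*y) - 2*z*exp(y*z) + 4*exp(z) + exp(-z)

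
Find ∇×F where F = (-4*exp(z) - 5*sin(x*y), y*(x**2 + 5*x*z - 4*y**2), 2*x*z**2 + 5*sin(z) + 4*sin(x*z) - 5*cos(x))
(-5*x*y, -2*z**2 - 4*z*cos(x*z) - 4*exp(z) - 5*sin(x), 5*x*cos(x*y) + y*(2*x + 5*z))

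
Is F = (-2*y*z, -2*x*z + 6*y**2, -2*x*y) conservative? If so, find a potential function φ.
Yes, F is conservative. φ = 2*y*(-x*z + y**2)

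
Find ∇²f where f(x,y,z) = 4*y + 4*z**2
8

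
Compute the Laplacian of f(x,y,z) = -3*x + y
0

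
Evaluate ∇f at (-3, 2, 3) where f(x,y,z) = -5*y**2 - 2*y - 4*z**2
(0, -22, -24)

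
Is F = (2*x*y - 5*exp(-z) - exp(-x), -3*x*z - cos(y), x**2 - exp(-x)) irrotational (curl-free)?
No, ∇×F = (3*x, -2*x + 5*exp(-z) - exp(-x), -2*x - 3*z)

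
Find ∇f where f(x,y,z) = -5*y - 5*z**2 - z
(0, -5, -10*z - 1)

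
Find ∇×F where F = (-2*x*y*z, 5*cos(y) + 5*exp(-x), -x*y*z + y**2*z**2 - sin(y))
(-x*z + 2*y*z**2 - cos(y), y*(-2*x + z), 2*x*z - 5*exp(-x))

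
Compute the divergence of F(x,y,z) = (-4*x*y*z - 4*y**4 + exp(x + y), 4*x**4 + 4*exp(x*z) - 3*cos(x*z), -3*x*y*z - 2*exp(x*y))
-3*x*y - 4*y*z + exp(x + y)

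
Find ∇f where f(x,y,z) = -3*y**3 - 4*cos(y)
(0, -9*y**2 + 4*sin(y), 0)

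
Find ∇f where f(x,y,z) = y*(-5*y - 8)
(0, -10*y - 8, 0)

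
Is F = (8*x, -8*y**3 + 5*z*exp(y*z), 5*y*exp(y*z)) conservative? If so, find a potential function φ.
Yes, F is conservative. φ = 4*x**2 - 2*y**4 + 5*exp(y*z)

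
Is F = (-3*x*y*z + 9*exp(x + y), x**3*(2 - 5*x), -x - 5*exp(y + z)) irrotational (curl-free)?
No, ∇×F = (-5*exp(y + z), -3*x*y + 1, -20*x**3 + 6*x**2 + 3*x*z - 9*exp(x + y))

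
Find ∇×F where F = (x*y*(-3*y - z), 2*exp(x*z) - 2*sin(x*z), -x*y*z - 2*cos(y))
(-x*z - 2*x*exp(x*z) + 2*x*cos(x*z) + 2*sin(y), y*(-x + z), 6*x*y + x*z + 2*z*exp(x*z) - 2*z*cos(x*z))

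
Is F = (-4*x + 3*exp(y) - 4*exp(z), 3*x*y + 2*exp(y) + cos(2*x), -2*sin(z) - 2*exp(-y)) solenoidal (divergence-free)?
No, ∇·F = 3*x + 2*exp(y) - 2*cos(z) - 4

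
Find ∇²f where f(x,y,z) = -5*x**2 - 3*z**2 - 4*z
-16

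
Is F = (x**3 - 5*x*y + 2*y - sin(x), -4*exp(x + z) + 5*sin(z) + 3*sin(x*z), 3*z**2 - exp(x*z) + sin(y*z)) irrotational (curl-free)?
No, ∇×F = (-3*x*cos(x*z) + z*cos(y*z) + 4*exp(x + z) - 5*cos(z), z*exp(x*z), 5*x + 3*z*cos(x*z) - 4*exp(x + z) - 2)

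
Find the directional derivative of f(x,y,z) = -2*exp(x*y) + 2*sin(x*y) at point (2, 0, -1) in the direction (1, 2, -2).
0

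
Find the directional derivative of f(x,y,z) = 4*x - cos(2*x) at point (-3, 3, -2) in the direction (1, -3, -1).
2*sqrt(11)*(2 - sin(6))/11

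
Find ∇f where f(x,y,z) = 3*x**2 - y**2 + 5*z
(6*x, -2*y, 5)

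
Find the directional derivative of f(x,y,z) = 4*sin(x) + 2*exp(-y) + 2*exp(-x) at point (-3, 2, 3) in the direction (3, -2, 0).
2*sqrt(13)*(-3*exp(5) + 6*exp(2)*cos(3) + 2)*exp(-2)/13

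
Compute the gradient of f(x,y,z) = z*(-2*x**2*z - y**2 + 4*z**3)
(-4*x*z**2, -2*y*z, -4*x**2*z - y**2 + 16*z**3)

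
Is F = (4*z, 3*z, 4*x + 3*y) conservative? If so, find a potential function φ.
Yes, F is conservative. φ = z*(4*x + 3*y)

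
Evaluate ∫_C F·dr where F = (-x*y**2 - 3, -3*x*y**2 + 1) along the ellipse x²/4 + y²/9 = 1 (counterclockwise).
-81*pi/2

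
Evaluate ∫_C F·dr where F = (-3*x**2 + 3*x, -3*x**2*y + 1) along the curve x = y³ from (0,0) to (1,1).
9/8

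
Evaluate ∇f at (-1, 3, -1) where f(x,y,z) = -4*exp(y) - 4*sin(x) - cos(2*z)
(-4*cos(1), -4*exp(3), -2*sin(2))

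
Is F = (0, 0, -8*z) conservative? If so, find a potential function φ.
Yes, F is conservative. φ = -4*z**2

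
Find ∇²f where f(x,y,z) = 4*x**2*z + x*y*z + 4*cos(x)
8*z - 4*cos(x)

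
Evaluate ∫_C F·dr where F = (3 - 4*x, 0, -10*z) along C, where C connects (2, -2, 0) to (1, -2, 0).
3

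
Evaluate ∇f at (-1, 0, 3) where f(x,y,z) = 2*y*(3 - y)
(0, 6, 0)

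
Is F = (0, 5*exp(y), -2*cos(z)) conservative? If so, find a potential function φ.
Yes, F is conservative. φ = 5*exp(y) - 2*sin(z)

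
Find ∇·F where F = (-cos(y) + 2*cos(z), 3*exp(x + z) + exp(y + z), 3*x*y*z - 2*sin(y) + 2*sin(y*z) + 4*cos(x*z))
3*x*y - 4*x*sin(x*z) + 2*y*cos(y*z) + exp(y + z)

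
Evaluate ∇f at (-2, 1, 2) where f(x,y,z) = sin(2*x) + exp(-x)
(-exp(2) + 2*cos(4), 0, 0)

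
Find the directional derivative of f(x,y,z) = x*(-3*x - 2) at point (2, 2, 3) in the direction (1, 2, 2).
-14/3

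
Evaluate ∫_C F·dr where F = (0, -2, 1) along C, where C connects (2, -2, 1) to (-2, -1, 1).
-2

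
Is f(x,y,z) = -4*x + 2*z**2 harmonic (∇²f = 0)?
No, ∇²f = 4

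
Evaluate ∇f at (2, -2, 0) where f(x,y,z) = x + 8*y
(1, 8, 0)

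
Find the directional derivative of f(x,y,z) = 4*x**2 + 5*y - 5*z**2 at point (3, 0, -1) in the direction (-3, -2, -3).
-56*sqrt(22)/11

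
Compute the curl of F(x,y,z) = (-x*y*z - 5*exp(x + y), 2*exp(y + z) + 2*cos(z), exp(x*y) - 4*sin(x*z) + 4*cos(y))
(x*exp(x*y) - 2*exp(y + z) - 4*sin(y) + 2*sin(z), -x*y - y*exp(x*y) + 4*z*cos(x*z), x*z + 5*exp(x + y))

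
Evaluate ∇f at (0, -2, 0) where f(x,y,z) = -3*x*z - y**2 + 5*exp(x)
(5, 4, 0)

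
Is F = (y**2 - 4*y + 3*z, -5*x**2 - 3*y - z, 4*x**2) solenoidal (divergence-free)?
No, ∇·F = -3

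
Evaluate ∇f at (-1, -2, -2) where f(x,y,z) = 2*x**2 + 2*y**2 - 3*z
(-4, -8, -3)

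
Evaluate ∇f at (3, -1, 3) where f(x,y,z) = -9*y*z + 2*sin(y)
(0, -27 + 2*cos(1), 9)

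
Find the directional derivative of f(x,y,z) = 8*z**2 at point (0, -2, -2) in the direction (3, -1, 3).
-96*sqrt(19)/19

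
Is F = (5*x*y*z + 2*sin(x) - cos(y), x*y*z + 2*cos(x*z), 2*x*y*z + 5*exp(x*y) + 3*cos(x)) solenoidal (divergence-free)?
No, ∇·F = 2*x*y + x*z + 5*y*z + 2*cos(x)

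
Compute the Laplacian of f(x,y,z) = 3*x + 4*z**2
8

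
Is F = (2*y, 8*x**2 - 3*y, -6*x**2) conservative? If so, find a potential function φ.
No, ∇×F = (0, 12*x, 16*x - 2) ≠ 0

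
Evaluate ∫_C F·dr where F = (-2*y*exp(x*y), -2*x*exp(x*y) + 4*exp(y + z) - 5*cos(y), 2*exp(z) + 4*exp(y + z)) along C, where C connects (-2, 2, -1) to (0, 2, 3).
-4*E - 2 - 2*exp(-1) + 2*exp(-4) + 2*exp(3) + 4*exp(5)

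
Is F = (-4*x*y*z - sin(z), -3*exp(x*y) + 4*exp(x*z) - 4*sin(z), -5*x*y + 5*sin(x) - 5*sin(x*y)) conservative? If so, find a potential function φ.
No, ∇×F = (-4*x*exp(x*z) - 5*x*cos(x*y) - 5*x + 4*cos(z), -4*x*y + 5*y*cos(x*y) + 5*y - 5*cos(x) - cos(z), 4*x*z - 3*y*exp(x*y) + 4*z*exp(x*z)) ≠ 0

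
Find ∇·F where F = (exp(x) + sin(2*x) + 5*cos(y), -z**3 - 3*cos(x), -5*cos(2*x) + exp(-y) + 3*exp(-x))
exp(x) + 2*cos(2*x)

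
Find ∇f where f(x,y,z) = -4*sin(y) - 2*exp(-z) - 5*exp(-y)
(0, -4*cos(y) + 5*exp(-y), 2*exp(-z))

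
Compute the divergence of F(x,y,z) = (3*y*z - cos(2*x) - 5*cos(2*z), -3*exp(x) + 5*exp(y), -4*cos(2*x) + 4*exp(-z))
5*exp(y) + 2*sin(2*x) - 4*exp(-z)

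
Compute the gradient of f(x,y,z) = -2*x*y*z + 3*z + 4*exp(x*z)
(2*z*(-y + 2*exp(x*z)), -2*x*z, -2*x*y + 4*x*exp(x*z) + 3)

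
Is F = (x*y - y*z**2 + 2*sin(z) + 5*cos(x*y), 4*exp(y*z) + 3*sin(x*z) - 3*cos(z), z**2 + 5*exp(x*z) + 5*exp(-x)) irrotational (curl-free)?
No, ∇×F = (-3*x*cos(x*z) - 4*y*exp(y*z) - 3*sin(z), -2*y*z - 5*z*exp(x*z) + 2*cos(z) + 5*exp(-x), 5*x*sin(x*y) - x + z**2 + 3*z*cos(x*z))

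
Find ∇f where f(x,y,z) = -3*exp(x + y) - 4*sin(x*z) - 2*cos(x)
(-4*z*cos(x*z) - 3*exp(x + y) + 2*sin(x), -3*exp(x + y), -4*x*cos(x*z))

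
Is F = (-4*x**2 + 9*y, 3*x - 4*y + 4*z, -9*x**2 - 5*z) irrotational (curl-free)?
No, ∇×F = (-4, 18*x, -6)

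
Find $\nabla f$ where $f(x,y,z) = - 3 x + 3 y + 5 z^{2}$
(-3, 3, 10*z)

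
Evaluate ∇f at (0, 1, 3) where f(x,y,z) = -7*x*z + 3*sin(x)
(-18, 0, 0)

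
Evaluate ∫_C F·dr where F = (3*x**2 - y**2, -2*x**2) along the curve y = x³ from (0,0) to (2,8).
-1704/35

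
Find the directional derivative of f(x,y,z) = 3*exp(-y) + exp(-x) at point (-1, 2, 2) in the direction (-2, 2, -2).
sqrt(3)*(-3 + exp(3))*exp(-2)/3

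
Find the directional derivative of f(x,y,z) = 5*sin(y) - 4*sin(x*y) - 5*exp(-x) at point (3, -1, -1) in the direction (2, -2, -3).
2*sqrt(17)*(16*exp(3)*cos(3) - 5*exp(3)*cos(1) + 5)*exp(-3)/17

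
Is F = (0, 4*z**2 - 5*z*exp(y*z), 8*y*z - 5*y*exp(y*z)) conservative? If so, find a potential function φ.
Yes, F is conservative. φ = 4*y*z**2 - 5*exp(y*z)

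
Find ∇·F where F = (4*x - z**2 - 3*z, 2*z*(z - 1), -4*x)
4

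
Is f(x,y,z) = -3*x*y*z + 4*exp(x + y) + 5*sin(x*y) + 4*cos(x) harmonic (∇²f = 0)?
No, ∇²f = -5*x**2*sin(x*y) - 5*y**2*sin(x*y) + 8*exp(x + y) - 4*cos(x)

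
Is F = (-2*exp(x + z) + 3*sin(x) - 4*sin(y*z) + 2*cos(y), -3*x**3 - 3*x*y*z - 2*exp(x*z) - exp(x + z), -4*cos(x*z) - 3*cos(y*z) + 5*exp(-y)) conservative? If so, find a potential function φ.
No, ∇×F = (3*x*y + 2*x*exp(x*z) + 3*z*sin(y*z) + exp(x + z) - 5*exp(-y), -4*y*cos(y*z) - 4*z*sin(x*z) - 2*exp(x + z), -9*x**2 - 3*y*z - 2*z*exp(x*z) + 4*z*cos(y*z) - exp(x + z) + 2*sin(y)) ≠ 0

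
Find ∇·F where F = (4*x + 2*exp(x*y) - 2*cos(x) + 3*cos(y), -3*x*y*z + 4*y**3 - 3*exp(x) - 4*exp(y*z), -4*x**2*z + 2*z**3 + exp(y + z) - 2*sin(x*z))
-4*x**2 - 3*x*z - 2*x*cos(x*z) + 12*y**2 + 2*y*exp(x*y) + 6*z**2 - 4*z*exp(y*z) + exp(y + z) + 2*sin(x) + 4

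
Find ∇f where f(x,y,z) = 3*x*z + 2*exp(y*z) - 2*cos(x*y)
(2*y*sin(x*y) + 3*z, 2*x*sin(x*y) + 2*z*exp(y*z), 3*x + 2*y*exp(y*z))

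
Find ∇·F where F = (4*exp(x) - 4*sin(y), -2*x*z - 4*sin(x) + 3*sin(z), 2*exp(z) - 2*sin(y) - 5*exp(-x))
4*exp(x) + 2*exp(z)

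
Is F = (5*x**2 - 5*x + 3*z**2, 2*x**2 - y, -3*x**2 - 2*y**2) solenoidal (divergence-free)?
No, ∇·F = 10*x - 6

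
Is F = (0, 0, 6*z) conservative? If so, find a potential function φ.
Yes, F is conservative. φ = 3*z**2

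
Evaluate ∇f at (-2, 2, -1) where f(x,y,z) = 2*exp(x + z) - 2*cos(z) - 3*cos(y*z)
(2*exp(-3), 3*sin(2), -6*sin(2) - 2*sin(1) + 2*exp(-3))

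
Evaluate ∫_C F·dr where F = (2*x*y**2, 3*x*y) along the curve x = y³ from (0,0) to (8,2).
1056/5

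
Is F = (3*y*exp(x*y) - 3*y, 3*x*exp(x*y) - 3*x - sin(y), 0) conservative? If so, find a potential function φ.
Yes, F is conservative. φ = -3*x*y + 3*exp(x*y) + cos(y)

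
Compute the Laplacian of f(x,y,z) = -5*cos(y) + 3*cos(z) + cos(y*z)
-y**2*cos(y*z) - z**2*cos(y*z) + 5*cos(y) - 3*cos(z)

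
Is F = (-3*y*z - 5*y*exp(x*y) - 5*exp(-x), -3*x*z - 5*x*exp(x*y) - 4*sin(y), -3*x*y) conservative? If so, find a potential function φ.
Yes, F is conservative. φ = -3*x*y*z - 5*exp(x*y) + 4*cos(y) + 5*exp(-x)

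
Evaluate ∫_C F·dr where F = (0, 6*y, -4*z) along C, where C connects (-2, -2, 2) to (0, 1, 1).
-3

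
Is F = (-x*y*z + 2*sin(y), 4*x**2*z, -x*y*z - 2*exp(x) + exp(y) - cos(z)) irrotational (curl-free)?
No, ∇×F = (-4*x**2 - x*z + exp(y), -x*y + y*z + 2*exp(x), 9*x*z - 2*cos(y))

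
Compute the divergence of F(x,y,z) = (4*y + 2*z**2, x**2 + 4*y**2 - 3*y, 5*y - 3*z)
8*y - 6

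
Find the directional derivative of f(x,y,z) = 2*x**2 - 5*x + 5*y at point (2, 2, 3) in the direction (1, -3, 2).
-6*sqrt(14)/7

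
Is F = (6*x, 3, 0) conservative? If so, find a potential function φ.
Yes, F is conservative. φ = 3*x**2 + 3*y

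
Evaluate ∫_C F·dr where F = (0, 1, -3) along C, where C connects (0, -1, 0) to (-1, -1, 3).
-9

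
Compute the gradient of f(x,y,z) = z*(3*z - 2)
(0, 0, 6*z - 2)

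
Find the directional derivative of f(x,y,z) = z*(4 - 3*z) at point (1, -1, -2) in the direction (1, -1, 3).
48*sqrt(11)/11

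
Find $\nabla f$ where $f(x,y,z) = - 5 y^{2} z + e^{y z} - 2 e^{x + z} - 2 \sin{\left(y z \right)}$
(-2*exp(x + z), z*(-10*y + exp(y*z) - 2*cos(y*z)), -5*y**2 + y*exp(y*z) - 2*y*cos(y*z) - 2*exp(x + z))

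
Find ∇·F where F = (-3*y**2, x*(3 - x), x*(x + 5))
0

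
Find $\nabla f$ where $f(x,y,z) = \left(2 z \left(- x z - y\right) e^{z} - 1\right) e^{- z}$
(-2*z**2, -2*z, -4*x*z - 2*y + exp(-z))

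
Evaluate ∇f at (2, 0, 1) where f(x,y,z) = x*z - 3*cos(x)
(1 + 3*sin(2), 0, 2)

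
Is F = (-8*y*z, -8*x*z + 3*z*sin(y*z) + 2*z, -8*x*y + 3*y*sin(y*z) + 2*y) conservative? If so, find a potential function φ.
Yes, F is conservative. φ = -8*x*y*z + 2*y*z - 3*cos(y*z)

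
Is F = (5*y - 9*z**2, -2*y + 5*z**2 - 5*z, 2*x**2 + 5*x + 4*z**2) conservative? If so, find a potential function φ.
No, ∇×F = (5 - 10*z, -4*x - 18*z - 5, -5) ≠ 0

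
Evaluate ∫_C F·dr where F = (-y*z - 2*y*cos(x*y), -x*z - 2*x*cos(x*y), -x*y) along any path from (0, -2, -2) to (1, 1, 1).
-2*sin(1) - 1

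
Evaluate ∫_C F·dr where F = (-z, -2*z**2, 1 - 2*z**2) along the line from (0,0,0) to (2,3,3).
-36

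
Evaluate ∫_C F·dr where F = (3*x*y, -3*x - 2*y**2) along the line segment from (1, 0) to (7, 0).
0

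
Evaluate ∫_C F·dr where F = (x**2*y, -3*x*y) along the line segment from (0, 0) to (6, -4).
-312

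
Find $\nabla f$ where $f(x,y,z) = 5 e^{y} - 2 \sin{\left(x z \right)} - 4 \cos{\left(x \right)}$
(-2*z*cos(x*z) + 4*sin(x), 5*exp(y), -2*x*cos(x*z))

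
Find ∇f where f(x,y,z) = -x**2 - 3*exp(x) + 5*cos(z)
(-2*x - 3*exp(x), 0, -5*sin(z))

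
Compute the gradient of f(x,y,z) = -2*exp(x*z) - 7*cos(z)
(-2*z*exp(x*z), 0, -2*x*exp(x*z) + 7*sin(z))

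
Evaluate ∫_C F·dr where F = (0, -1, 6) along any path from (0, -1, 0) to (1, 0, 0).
-1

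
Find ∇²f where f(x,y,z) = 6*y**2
12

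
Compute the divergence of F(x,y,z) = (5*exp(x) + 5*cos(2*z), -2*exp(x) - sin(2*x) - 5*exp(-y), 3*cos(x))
5*exp(x) + 5*exp(-y)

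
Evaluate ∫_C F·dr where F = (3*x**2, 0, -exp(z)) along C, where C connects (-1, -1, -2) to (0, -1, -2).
1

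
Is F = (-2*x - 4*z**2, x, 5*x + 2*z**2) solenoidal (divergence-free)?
No, ∇·F = 4*z - 2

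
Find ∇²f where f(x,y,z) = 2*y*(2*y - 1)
8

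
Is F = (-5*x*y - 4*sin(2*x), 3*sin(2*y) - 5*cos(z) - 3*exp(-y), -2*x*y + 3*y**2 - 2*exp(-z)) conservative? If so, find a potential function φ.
No, ∇×F = (-2*x + 6*y - 5*sin(z), 2*y, 5*x) ≠ 0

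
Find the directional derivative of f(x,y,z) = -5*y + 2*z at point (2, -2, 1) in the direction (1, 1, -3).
-sqrt(11)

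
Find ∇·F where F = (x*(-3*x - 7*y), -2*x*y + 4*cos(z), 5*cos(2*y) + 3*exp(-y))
-8*x - 7*y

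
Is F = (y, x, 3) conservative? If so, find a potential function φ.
Yes, F is conservative. φ = x*y + 3*z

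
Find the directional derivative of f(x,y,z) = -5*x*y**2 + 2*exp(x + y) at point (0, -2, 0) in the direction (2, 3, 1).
5*sqrt(14)*(1 - 4*exp(2))*exp(-2)/7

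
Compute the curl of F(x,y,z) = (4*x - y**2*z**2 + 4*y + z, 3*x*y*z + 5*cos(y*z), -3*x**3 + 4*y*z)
(-3*x*y + 5*y*sin(y*z) + 4*z, 9*x**2 - 2*y**2*z + 1, 2*y*z**2 + 3*y*z - 4)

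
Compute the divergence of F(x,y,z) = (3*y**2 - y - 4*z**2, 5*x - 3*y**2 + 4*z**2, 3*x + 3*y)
-6*y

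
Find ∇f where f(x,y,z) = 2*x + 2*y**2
(2, 4*y, 0)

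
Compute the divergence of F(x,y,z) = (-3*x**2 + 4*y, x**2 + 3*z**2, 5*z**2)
-6*x + 10*z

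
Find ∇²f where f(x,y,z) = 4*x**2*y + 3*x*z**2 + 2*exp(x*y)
2*x**2*exp(x*y) + 6*x + 2*y*(y*exp(x*y) + 4)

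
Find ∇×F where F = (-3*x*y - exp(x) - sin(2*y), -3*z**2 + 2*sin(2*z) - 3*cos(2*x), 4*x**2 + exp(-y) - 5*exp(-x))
(6*z - 4*cos(2*z) - exp(-y), -8*x - 5*exp(-x), 3*x + 6*sin(2*x) + 2*cos(2*y))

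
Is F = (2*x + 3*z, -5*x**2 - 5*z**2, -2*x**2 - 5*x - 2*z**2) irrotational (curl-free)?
No, ∇×F = (10*z, 4*x + 8, -10*x)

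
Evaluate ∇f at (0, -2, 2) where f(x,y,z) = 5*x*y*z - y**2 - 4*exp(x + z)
(-4*exp(2) - 20, 4, -4*exp(2))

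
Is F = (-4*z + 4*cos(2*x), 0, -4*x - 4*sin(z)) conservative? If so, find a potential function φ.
Yes, F is conservative. φ = -4*x*z + 2*sin(2*x) + 4*cos(z)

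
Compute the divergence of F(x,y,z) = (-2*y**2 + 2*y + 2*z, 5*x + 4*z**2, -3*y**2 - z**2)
-2*z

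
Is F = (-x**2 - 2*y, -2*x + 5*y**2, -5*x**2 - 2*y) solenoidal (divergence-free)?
No, ∇·F = -2*x + 10*y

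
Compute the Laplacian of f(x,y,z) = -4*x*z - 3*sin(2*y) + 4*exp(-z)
12*sin(2*y) + 4*exp(-z)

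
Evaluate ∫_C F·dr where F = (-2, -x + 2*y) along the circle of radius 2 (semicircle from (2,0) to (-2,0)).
8 - 2*pi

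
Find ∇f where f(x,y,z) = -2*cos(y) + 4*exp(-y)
(0, 2*sin(y) - 4*exp(-y), 0)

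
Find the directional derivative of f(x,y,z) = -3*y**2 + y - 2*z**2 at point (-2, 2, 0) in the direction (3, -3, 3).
11*sqrt(3)/3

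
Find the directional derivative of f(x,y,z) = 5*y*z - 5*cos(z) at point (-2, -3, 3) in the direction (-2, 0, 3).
15*sqrt(13)*(-3 + sin(3))/13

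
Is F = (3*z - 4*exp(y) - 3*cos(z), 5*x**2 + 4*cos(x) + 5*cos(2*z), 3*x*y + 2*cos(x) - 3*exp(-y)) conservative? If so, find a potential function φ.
No, ∇×F = (3*x + 10*sin(2*z) + 3*exp(-y), -3*y + 2*sin(x) + 3*sin(z) + 3, 10*x + 4*exp(y) - 4*sin(x)) ≠ 0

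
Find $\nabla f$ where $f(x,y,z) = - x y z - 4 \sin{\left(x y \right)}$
(-y*(z + 4*cos(x*y)), -x*(z + 4*cos(x*y)), -x*y)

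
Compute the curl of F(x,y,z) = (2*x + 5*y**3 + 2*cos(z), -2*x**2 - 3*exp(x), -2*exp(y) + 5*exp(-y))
(3*sinh(y) - 7*cosh(y), -2*sin(z), -4*x - 15*y**2 - 3*exp(x))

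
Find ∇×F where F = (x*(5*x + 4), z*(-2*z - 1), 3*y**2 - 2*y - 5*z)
(6*y + 4*z - 1, 0, 0)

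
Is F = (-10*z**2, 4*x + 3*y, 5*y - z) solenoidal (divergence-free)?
No, ∇·F = 2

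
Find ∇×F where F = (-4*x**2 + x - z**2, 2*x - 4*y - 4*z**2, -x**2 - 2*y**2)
(-4*y + 8*z, 2*x - 2*z, 2)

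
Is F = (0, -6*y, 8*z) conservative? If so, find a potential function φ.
Yes, F is conservative. φ = -3*y**2 + 4*z**2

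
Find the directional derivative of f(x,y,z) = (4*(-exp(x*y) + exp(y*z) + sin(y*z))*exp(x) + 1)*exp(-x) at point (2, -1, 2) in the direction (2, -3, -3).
3*sqrt(22)*(3 - 2*exp(2)*cos(2))*exp(-2)/11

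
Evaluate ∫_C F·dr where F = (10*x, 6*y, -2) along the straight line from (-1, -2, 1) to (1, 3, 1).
15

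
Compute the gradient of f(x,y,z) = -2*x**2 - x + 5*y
(-4*x - 1, 5, 0)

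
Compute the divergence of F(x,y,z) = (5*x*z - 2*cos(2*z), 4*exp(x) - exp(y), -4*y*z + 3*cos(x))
-4*y + 5*z - exp(y)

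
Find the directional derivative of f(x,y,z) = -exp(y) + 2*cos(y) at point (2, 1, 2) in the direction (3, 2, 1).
-sqrt(14)*(2*sin(1) + E)/7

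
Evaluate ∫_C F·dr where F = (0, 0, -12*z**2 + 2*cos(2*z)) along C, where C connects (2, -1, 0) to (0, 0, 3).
-108 + sin(6)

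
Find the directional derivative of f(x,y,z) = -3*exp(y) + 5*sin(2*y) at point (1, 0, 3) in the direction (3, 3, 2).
21*sqrt(22)/22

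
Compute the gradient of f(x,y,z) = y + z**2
(0, 1, 2*z)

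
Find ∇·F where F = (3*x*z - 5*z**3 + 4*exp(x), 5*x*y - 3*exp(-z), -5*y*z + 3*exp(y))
5*x - 5*y + 3*z + 4*exp(x)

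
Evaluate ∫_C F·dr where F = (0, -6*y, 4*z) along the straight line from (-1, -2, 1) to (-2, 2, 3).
16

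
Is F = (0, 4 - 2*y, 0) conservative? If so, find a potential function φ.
Yes, F is conservative. φ = y*(4 - y)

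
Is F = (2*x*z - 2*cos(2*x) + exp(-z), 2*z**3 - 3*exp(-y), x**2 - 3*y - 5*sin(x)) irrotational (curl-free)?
No, ∇×F = (-6*z**2 - 3, 5*cos(x) - exp(-z), 0)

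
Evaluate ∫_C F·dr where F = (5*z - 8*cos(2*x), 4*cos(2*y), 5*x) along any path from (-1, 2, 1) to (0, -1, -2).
-6*sin(2) - 2*sin(4) + 5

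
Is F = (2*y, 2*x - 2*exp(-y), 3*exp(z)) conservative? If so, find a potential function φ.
Yes, F is conservative. φ = 2*x*y + 3*exp(z) + 2*exp(-y)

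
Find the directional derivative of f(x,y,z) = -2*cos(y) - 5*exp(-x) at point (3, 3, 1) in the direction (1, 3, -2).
sqrt(14)*(5 + 6*exp(3)*sin(3))*exp(-3)/14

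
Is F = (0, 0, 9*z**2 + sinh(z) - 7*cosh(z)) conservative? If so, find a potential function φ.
Yes, F is conservative. φ = 3*z**3 - 7*sinh(z) + cosh(z)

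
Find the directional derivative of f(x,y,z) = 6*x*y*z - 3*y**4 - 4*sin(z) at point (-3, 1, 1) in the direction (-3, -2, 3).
-6*sqrt(22)*(cos(1) + 1)/11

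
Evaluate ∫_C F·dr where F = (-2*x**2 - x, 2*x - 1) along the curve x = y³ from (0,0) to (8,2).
-1102/3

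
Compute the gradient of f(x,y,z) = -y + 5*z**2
(0, -1, 10*z)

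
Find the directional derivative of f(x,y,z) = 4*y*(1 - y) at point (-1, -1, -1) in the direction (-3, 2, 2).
24*sqrt(17)/17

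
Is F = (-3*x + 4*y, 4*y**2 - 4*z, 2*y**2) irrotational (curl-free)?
No, ∇×F = (4*y + 4, 0, -4)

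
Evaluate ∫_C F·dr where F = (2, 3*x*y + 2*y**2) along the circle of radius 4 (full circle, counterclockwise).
0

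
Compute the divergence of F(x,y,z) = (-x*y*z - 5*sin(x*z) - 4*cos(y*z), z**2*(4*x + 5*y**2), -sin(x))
z*(10*y*z - y - 5*cos(x*z))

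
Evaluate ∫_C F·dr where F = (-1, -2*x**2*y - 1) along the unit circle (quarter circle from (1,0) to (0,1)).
-1/2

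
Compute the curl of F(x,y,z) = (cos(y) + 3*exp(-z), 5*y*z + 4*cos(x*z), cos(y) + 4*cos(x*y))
(-4*x*sin(x*y) + 4*x*sin(x*z) - 5*y - sin(y), 4*y*sin(x*y) - 3*exp(-z), -4*z*sin(x*z) + sin(y))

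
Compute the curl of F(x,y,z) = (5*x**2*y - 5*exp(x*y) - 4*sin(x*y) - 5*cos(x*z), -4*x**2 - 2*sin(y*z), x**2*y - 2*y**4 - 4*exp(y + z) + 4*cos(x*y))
(x**2 - 4*x*sin(x*y) - 8*y**3 + 2*y*cos(y*z) - 4*exp(y + z), -2*x*y + 5*x*sin(x*z) + 4*y*sin(x*y), x*(-5*x + 5*exp(x*y) + 4*cos(x*y) - 8))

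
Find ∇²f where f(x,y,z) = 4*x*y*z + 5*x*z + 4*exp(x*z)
4*(x**2 + z**2)*exp(x*z)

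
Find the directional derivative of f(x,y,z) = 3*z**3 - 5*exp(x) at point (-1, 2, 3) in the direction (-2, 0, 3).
sqrt(13)*(10 + 243*E)*exp(-1)/13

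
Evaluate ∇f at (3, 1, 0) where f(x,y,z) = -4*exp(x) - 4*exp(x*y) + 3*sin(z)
(-8*exp(3), -12*exp(3), 3)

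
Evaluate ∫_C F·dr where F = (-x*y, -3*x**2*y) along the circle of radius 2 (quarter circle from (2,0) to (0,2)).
-28/3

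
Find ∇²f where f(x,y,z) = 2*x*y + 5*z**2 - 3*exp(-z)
10 - 3*exp(-z)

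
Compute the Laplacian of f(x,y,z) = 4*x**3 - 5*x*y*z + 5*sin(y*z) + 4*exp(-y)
24*x - 5*y**2*sin(y*z) - 5*z**2*sin(y*z) + 4*exp(-y)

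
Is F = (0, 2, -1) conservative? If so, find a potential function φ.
Yes, F is conservative. φ = 2*y - z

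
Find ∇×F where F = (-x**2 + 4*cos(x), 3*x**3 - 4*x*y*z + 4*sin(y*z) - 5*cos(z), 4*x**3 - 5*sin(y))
(4*x*y - 4*y*cos(y*z) - 5*sin(z) - 5*cos(y), -12*x**2, 9*x**2 - 4*y*z)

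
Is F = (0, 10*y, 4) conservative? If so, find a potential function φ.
Yes, F is conservative. φ = 5*y**2 + 4*z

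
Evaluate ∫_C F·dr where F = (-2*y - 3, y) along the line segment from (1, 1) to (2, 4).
-1/2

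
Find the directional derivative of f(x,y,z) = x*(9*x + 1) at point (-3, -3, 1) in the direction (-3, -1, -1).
159*sqrt(11)/11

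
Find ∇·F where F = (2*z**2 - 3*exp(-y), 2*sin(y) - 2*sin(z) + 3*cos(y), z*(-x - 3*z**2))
-x - 9*z**2 - 3*sin(y) + 2*cos(y)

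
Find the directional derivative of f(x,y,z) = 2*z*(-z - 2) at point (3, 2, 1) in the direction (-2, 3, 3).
-12*sqrt(22)/11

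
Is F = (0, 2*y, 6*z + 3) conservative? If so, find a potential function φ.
Yes, F is conservative. φ = y**2 + 3*z**2 + 3*z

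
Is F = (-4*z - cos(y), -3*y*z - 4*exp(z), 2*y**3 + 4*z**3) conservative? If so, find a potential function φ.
No, ∇×F = (6*y**2 + 3*y + 4*exp(z), -4, -sin(y)) ≠ 0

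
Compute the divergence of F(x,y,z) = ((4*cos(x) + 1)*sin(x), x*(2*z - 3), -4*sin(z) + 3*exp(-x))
cos(x) + 4*cos(2*x) - 4*cos(z)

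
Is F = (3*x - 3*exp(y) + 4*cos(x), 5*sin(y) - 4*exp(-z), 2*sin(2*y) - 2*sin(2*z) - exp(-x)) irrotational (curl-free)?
No, ∇×F = (4*cos(2*y) - 4*exp(-z), -exp(-x), 3*exp(y))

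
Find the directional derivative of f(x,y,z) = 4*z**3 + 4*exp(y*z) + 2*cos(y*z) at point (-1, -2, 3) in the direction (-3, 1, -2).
sqrt(14)*(-108*exp(6)/7 + exp(6)*sin(6) + 2)*exp(-6)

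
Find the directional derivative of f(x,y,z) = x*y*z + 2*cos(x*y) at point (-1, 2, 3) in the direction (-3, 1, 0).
-7*sqrt(10)*(2*sin(2) + 3)/10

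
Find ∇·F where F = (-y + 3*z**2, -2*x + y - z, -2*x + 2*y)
1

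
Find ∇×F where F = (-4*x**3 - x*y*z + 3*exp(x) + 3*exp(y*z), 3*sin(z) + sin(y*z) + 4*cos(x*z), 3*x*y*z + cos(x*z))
(3*x*z + 4*x*sin(x*z) - y*cos(y*z) - 3*cos(z), -x*y - 3*y*z + 3*y*exp(y*z) + z*sin(x*z), z*(x - 3*exp(y*z) - 4*sin(x*z)))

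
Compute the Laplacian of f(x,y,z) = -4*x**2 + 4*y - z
-8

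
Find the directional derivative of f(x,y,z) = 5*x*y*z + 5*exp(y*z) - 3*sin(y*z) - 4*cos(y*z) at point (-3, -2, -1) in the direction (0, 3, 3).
3*sqrt(2)*(-5*exp(2) - 4*sin(2) + 3*cos(2) + 15)/2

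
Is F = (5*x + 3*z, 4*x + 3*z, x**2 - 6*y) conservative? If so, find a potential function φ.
No, ∇×F = (-9, 3 - 2*x, 4) ≠ 0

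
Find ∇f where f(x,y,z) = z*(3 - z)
(0, 0, 3 - 2*z)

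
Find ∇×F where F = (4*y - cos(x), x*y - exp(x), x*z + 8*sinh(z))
(0, -z, y - exp(x) - 4)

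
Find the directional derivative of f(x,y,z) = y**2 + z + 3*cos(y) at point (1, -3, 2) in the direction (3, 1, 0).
3*sqrt(10)*(-2 + sin(3))/10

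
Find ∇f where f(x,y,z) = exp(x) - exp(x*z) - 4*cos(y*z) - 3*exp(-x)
(-z*exp(x*z) + exp(x) + 3*exp(-x), 4*z*sin(y*z), -x*exp(x*z) + 4*y*sin(y*z))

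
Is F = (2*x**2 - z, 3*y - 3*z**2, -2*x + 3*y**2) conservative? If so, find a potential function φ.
No, ∇×F = (6*y + 6*z, 1, 0) ≠ 0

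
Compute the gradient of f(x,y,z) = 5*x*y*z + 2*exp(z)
(5*y*z, 5*x*z, 5*x*y + 2*exp(z))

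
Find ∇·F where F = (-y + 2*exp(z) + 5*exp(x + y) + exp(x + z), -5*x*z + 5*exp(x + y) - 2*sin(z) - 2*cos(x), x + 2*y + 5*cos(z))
10*exp(x + y) + exp(x + z) - 5*sin(z)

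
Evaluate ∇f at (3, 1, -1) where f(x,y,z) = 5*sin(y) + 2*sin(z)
(0, 5*cos(1), 2*cos(1))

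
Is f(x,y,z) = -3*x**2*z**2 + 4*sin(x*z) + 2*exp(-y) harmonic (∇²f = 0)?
No, ∇²f = 2*(-(x**2 + z**2)*(2*sin(x*z) + 3)*exp(y) + 1)*exp(-y)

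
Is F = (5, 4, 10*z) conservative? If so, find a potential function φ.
Yes, F is conservative. φ = 5*x + 4*y + 5*z**2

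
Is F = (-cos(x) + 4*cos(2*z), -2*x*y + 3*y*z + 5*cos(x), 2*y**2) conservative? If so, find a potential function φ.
No, ∇×F = (y, -8*sin(2*z), -2*y - 5*sin(x)) ≠ 0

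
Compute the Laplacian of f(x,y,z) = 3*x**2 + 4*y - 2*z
6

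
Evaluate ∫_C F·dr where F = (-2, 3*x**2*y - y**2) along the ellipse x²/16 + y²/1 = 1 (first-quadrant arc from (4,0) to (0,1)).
59/3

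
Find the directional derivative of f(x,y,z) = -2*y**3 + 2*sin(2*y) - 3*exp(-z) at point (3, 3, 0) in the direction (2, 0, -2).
-3*sqrt(2)/2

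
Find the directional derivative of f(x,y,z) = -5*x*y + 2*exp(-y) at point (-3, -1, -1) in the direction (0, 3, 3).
sqrt(2)*(15/2 - E)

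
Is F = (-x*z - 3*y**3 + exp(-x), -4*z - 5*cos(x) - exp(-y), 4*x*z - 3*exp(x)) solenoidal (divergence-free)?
No, ∇·F = 4*x - z + exp(-y) - exp(-x)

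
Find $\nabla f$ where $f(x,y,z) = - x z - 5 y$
(-z, -5, -x)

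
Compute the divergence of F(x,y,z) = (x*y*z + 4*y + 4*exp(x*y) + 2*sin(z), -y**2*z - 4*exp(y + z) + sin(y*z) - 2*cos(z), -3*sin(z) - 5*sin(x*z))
-5*x*cos(x*z) - y*z + 4*y*exp(x*y) + z*cos(y*z) - 4*exp(y + z) - 3*cos(z)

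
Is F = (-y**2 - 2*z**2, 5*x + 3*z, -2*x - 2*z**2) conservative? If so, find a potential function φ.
No, ∇×F = (-3, 2 - 4*z, 2*y + 5) ≠ 0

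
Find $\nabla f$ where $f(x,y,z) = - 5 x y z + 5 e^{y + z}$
(-5*y*z, -5*x*z + 5*exp(y + z), -5*x*y + 5*exp(y + z))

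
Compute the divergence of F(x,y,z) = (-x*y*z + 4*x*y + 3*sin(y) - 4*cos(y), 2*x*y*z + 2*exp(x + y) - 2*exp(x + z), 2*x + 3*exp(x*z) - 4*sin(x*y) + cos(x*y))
2*x*z + 3*x*exp(x*z) - y*z + 4*y + 2*exp(x + y)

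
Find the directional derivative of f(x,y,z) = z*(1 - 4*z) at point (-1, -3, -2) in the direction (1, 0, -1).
-17*sqrt(2)/2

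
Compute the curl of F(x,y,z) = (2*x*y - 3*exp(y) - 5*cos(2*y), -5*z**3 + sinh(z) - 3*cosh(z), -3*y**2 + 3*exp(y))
(-6*y + 15*z**2 + 3*exp(y) + 3*sinh(z) - cosh(z), 0, -2*x + 3*exp(y) - 10*sin(2*y))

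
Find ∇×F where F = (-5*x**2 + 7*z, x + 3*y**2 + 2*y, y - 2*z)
(1, 7, 1)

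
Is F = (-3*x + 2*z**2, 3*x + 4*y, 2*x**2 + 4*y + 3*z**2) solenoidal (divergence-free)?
No, ∇·F = 6*z + 1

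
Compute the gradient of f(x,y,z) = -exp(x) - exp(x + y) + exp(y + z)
(-exp(x) - exp(x + y), -exp(x + y) + exp(y + z), exp(y + z))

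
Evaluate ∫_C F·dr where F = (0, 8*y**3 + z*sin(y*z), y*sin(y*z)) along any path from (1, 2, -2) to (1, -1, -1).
-30 + cos(4) - cos(1)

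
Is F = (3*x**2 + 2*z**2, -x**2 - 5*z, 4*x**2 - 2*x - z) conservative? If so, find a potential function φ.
No, ∇×F = (5, -8*x + 4*z + 2, -2*x) ≠ 0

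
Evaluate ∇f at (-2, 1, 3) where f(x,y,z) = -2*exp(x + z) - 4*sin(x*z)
(-12*cos(6) - 2*E, 0, -2*E + 8*cos(6))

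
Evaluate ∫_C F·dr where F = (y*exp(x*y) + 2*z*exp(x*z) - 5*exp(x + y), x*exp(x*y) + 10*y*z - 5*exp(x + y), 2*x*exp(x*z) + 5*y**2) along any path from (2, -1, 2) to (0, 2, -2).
-2*exp(4) - 47 - 5*exp(2) - exp(-2) + 5*E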